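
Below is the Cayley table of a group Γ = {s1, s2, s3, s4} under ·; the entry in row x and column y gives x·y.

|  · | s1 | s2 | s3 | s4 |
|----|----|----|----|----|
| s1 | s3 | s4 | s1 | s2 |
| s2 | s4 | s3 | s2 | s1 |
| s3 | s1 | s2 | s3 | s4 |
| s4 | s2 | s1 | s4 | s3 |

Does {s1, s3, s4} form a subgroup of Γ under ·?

s1·s4 = s2, which is not in {s1, s3, s4}.
The subset is not closed under ·, so it is not a subgroup.

No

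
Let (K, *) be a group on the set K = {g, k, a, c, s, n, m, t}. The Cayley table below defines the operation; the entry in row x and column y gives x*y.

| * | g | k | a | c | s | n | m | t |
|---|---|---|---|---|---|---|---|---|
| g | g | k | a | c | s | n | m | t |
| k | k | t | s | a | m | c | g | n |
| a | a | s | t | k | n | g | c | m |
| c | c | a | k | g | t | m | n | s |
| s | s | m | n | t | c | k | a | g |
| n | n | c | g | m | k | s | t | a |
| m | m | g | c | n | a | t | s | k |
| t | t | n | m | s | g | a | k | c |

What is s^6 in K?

c

s^1 = s
s^2 = s*s = c
s^3 = c*s = t
s^4 = t*s = g
s^5 = g*s = s
s^6 = s*s = c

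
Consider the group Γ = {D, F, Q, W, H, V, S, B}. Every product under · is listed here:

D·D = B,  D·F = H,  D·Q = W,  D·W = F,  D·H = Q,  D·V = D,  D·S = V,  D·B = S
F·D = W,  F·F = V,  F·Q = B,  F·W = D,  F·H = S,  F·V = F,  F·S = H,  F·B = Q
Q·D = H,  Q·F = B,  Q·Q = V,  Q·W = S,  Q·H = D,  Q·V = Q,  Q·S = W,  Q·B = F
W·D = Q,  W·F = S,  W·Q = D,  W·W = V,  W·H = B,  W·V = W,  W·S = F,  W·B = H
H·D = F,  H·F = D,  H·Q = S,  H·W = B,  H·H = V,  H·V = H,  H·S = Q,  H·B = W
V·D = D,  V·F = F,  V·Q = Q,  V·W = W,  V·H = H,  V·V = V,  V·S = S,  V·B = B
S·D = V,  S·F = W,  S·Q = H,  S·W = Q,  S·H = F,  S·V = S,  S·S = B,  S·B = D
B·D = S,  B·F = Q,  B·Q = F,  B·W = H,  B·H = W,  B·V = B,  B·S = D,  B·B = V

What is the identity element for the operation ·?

V

The identity e satisfies e·x = x for all x, so its row in the table reproduces the column headers.
Row V reads: D, F, Q, W, H, V, S, B — exactly the header order. So V is the identity.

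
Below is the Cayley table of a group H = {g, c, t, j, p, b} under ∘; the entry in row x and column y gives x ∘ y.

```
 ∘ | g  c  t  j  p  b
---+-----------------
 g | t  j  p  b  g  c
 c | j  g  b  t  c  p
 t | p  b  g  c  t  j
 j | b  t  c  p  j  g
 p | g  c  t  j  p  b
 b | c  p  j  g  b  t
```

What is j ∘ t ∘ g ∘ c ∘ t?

g

j ∘ t = c
c ∘ g = j
j ∘ c = t
t ∘ t = g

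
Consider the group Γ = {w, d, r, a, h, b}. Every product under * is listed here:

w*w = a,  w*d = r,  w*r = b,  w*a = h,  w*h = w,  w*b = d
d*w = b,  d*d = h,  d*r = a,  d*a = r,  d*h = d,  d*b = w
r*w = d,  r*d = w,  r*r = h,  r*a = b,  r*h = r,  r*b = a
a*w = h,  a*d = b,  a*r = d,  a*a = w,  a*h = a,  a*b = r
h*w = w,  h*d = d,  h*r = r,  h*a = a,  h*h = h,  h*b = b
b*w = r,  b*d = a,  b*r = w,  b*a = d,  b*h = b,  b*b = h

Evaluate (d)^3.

d^1 = d
d^2 = d * d = h
d^3 = h * d = d

d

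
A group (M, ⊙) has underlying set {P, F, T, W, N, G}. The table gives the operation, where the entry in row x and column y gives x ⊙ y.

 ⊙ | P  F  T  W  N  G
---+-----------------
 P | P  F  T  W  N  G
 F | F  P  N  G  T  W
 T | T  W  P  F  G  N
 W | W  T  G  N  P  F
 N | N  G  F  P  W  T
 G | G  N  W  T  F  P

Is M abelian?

N ⊙ G = T but G ⊙ N = F.
Since N and G do not commute, M is not abelian.

No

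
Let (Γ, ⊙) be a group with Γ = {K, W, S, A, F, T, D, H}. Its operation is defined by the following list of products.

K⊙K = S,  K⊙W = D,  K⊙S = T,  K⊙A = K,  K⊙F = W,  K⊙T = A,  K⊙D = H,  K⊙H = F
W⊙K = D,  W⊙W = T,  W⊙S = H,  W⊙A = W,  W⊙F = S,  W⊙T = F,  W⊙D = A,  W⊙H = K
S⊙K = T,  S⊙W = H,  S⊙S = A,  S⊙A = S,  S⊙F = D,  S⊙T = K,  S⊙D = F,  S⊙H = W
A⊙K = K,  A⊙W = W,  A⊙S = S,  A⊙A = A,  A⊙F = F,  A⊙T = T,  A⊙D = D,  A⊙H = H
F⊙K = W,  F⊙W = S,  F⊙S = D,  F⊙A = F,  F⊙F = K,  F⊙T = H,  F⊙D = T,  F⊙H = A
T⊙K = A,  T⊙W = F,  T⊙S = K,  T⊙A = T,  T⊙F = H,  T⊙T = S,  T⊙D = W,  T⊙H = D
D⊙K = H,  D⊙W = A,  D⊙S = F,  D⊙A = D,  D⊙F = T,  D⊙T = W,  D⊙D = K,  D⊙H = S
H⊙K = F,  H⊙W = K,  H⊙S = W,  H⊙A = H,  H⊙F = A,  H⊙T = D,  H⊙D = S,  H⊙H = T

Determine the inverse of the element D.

First locate the identity: row A matches the header, so A is the identity.
Scan row D for A: D ⊙ W = A. Hence D^(-1) = W.
(Structurally, Γ here is isomorphic to the cyclic group Z_8.)

W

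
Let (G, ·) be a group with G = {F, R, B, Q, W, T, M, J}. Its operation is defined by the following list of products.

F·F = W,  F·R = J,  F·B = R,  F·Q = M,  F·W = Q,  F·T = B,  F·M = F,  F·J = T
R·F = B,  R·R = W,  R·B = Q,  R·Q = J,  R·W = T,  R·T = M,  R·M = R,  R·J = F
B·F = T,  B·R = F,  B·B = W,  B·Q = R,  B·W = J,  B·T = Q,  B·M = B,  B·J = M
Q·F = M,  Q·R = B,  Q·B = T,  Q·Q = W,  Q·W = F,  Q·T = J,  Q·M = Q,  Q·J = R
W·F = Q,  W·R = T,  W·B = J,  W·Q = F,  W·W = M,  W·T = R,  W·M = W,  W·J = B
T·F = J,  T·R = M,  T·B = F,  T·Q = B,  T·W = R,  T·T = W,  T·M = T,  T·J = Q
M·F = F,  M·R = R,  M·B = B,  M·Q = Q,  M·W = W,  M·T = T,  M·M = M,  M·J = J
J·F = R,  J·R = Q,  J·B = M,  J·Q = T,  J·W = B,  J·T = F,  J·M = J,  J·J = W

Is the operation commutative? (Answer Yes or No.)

No

J·T = F but T·J = Q.
Since J and T do not commute, G is not abelian.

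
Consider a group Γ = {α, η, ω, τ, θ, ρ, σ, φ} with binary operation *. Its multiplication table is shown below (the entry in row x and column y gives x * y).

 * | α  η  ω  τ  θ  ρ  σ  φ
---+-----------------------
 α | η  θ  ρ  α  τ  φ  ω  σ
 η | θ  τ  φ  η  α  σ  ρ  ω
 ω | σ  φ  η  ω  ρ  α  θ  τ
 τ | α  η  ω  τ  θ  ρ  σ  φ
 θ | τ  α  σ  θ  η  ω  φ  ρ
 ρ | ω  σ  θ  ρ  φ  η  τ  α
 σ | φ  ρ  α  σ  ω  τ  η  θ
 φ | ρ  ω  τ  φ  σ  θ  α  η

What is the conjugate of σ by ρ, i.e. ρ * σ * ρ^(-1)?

σ

The identity is τ. In row ρ, the entry τ sits in column σ, so ρ^(-1) = σ.
ρ * σ = τ
τ * σ = σ
(Structurally, Γ here is isomorphic to the quaternion group Q_8.)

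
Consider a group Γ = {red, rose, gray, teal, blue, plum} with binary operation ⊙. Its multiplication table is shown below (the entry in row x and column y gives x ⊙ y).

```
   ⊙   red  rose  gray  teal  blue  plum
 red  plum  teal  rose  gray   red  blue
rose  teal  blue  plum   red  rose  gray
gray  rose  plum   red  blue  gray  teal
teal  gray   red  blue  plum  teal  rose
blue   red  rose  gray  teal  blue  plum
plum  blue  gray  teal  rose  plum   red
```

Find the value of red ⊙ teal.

gray

Read row red, column teal: red ⊙ teal = gray.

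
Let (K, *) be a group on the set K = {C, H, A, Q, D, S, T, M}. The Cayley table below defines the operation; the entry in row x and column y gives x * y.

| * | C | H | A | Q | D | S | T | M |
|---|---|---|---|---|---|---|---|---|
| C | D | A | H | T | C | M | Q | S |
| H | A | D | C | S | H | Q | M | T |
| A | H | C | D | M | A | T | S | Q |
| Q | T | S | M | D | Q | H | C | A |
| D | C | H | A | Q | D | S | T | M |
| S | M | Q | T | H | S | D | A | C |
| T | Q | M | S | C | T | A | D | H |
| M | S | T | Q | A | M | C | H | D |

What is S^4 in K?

S^1 = S
S^2 = S * S = D
S^3 = D * S = S
S^4 = S * S = D

D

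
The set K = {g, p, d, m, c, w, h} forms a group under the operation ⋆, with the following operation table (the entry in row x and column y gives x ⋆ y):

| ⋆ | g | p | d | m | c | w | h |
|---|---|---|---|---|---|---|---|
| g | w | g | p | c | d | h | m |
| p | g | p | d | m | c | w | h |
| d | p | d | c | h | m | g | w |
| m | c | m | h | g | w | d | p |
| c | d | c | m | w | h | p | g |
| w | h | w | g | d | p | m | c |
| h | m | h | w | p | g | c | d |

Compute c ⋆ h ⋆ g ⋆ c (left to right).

c ⋆ h = g
g ⋆ g = w
w ⋆ c = p

p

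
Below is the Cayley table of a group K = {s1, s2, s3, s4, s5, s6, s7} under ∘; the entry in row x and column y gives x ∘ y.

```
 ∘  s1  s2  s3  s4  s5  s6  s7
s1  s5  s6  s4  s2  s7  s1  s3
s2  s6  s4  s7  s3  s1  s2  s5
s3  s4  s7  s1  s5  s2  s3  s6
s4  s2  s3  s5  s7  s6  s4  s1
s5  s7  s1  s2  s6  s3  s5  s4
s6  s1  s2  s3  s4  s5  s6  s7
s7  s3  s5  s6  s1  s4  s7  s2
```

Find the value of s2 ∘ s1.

s6

Read row s2, column s1: s2 ∘ s1 = s6.
(Structurally, K here is isomorphic to the cyclic group Z_7.)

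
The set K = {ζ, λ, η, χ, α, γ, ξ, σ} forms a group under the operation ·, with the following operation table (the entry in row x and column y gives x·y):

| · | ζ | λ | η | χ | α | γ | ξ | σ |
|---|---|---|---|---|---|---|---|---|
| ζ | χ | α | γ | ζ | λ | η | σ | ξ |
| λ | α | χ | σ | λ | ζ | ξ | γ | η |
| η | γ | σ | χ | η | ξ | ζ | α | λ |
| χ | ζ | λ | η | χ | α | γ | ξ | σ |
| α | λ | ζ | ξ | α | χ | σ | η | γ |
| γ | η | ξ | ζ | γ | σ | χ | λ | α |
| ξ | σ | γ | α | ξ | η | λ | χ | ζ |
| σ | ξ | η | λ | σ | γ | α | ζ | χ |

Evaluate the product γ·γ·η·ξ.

α

γ·γ = χ
χ·η = η
η·ξ = α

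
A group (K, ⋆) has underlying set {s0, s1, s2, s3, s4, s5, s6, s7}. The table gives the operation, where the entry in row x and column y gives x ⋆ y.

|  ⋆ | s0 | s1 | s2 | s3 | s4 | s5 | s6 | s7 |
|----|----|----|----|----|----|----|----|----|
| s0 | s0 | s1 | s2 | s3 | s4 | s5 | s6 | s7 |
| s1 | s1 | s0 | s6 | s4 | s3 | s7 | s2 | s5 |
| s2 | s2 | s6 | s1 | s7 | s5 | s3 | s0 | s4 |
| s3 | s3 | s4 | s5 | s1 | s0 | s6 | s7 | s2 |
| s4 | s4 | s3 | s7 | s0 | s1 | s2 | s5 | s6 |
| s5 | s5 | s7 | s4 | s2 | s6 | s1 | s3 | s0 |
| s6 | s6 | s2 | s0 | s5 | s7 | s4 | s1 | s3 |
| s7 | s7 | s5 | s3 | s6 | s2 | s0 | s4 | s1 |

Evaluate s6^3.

s6^1 = s6
s6^2 = s6 ⋆ s6 = s1
s6^3 = s1 ⋆ s6 = s2
(Structurally, K here is isomorphic to the quaternion group Q_8.)

s2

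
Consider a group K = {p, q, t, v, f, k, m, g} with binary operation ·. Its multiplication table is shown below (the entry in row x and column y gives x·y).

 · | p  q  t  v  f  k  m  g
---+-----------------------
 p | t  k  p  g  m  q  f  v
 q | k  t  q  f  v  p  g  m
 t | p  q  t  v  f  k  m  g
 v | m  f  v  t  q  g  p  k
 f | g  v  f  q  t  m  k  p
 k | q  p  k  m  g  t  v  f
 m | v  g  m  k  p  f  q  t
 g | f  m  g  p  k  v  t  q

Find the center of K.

{q, t}

An element z is central iff its row equals its column in the table.
For p: p·g = v ≠ f = g·p, so p ∉ Z.
Checking each element this way leaves Z(K) = {q, t}.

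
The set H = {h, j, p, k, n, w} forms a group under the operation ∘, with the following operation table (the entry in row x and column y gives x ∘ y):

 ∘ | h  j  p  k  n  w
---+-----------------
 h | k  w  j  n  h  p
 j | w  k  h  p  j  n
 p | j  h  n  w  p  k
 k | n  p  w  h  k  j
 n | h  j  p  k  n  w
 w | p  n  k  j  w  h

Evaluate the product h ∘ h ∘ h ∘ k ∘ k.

h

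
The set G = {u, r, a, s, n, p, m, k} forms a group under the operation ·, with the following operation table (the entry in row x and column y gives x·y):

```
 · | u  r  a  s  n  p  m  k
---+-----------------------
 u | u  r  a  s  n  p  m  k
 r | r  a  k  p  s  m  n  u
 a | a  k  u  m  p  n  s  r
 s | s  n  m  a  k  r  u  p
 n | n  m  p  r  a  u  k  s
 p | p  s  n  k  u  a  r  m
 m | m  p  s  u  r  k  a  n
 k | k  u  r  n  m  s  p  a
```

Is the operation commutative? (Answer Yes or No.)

p·s = k but s·p = r.
Since p and s do not commute, G is not abelian.

No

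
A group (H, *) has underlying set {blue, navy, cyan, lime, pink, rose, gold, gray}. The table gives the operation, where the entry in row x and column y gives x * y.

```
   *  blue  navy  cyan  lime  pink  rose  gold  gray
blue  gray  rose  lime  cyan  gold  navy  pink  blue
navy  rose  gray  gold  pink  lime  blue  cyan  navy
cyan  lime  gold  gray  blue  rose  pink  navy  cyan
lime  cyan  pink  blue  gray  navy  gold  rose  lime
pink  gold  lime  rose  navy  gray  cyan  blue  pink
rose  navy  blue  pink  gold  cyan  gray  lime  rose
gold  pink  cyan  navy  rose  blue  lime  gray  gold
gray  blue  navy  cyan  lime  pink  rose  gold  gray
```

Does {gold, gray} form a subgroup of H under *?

Yes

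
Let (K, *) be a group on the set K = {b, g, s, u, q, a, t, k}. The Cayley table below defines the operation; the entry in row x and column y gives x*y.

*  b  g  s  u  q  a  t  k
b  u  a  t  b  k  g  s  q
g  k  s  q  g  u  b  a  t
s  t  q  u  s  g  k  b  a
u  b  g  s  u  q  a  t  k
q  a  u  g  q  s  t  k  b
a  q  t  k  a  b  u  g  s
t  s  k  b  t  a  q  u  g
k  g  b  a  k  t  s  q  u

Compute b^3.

b^1 = b
b^2 = b*b = u
b^3 = u*b = b

b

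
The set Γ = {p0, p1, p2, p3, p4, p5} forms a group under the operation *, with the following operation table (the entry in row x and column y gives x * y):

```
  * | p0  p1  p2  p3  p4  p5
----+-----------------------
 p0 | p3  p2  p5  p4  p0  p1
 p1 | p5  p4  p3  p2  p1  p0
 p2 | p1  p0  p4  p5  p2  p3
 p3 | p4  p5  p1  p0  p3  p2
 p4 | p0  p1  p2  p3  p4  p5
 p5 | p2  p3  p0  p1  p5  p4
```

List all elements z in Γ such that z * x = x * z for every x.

{p4}

An element z is central iff its row equals its column in the table.
For p5: p5 * p0 = p2 ≠ p1 = p0 * p5, so p5 ∉ Z.
Checking each element this way leaves Z(Γ) = {p4}.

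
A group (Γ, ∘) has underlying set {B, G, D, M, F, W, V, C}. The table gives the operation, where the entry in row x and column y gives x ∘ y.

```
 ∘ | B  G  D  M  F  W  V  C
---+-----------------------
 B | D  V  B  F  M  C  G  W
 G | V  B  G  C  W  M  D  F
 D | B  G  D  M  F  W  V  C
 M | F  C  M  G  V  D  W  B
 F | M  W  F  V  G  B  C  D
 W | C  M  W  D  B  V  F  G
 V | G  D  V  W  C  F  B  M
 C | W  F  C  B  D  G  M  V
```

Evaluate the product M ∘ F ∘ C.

M

M ∘ F = V
V ∘ C = M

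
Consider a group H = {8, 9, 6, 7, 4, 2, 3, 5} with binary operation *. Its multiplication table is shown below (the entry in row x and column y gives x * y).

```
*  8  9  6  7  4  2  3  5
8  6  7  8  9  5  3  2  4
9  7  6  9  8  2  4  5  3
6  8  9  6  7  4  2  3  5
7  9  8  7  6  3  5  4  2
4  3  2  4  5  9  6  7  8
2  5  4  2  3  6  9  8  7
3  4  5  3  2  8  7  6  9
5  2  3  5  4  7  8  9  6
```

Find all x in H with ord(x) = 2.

{3, 5, 7, 8, 9}

Identity is 6. Compute the order of each non-identity element by repeated multiplication:
  8: 8 → 6  (order 2)
  9: 9 → 6  (order 2)
  7: 7 → 6  (order 2)
  4: 4 → 9 → 2 → 6  (order 4)
  2: 2 → 9 → 4 → 6  (order 4)
  3: 3 → 6  (order 2)
  5: 5 → 6  (order 2)
Elements of order 2: {3, 5, 7, 8, 9}.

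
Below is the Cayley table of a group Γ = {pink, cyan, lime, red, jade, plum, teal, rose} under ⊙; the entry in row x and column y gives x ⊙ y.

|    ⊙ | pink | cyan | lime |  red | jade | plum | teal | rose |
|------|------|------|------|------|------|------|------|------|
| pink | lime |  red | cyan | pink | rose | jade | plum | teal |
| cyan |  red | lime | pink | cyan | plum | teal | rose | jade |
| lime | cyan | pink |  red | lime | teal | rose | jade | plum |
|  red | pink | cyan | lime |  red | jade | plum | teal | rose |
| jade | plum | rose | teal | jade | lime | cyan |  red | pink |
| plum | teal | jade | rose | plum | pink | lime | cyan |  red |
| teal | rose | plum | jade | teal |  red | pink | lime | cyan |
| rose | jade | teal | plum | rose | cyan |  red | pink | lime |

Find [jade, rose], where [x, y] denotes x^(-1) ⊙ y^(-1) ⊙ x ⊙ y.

Identity is red; from the table jade^(-1) = teal and rose^(-1) = plum.
teal ⊙ plum = pink
pink ⊙ jade = rose
rose ⊙ rose = lime

lime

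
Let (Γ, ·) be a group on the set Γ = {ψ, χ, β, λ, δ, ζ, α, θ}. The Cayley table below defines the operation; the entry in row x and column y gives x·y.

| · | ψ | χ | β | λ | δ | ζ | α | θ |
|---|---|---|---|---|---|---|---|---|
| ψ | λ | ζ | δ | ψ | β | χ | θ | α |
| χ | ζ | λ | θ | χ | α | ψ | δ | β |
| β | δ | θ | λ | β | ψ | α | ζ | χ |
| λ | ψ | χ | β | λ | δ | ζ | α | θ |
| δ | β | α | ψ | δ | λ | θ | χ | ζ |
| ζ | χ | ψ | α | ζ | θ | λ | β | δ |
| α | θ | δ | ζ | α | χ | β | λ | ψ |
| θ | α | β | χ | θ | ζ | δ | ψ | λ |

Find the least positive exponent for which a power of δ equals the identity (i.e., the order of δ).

The identity element is λ (its row matches the header).
δ^1 = δ
δ^2 = δ·δ = λ
The first power of δ equal to the identity is δ^2, so ord(δ) = 2.

2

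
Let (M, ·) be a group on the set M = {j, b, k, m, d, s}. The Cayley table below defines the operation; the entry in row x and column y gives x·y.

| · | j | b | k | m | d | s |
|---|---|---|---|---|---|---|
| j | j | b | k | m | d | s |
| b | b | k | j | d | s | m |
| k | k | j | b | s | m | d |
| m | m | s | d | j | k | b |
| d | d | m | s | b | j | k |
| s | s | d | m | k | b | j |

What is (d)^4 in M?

d^1 = d
d^2 = d·d = j
d^3 = j·d = d
d^4 = d·d = j

j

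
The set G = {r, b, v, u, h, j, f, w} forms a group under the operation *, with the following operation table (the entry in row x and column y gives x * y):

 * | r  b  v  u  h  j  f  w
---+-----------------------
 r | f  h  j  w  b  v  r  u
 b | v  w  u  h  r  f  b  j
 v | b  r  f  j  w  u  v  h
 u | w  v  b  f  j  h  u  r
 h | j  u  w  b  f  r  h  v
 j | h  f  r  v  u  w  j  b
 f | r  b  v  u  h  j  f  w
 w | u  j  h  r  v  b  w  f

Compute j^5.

j

j^1 = j
j^2 = j * j = w
j^3 = w * j = b
j^4 = b * j = f
j^5 = f * j = j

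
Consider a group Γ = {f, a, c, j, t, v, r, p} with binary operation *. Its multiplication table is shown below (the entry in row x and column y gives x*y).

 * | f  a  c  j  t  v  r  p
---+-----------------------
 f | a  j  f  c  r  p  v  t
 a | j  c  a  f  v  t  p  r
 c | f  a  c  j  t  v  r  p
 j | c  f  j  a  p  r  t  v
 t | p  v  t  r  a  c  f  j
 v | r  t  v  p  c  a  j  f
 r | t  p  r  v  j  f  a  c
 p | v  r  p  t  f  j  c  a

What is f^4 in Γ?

f^1 = f
f^2 = f*f = a
f^3 = a*f = j
f^4 = j*f = c

c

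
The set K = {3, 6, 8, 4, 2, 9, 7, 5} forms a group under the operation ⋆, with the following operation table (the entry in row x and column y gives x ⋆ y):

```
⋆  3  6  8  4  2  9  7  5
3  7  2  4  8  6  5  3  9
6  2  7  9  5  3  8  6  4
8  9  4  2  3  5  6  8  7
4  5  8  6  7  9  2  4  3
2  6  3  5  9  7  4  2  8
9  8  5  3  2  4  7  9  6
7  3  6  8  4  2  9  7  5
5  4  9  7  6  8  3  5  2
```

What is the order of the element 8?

4

The identity element is 7 (its row matches the header).
8^1 = 8
8^2 = 8 ⋆ 8 = 2
8^3 = 2 ⋆ 8 = 5
8^4 = 5 ⋆ 8 = 7
The first power of 8 equal to the identity is 8^4, so ord(8) = 4.
(Structurally, K here is isomorphic to the dihedral group D_4.)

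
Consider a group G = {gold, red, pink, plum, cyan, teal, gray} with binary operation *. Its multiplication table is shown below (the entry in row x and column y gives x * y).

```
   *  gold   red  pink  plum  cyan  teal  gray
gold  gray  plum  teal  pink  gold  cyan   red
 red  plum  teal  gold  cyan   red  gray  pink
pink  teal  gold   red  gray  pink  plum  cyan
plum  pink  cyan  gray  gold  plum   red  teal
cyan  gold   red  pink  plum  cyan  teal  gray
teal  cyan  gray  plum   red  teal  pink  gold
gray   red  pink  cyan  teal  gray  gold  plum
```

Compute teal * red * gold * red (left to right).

teal * red = gray
gray * gold = red
red * red = teal

teal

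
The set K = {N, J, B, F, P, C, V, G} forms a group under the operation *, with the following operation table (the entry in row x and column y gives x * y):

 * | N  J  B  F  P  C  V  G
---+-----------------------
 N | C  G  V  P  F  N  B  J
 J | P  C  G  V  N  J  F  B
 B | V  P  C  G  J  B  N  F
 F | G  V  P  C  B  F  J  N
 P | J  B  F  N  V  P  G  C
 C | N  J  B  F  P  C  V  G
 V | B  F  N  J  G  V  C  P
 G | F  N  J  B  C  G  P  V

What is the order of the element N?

2

The identity element is C (its row matches the header).
N^1 = N
N^2 = N * N = C
The first power of N equal to the identity is N^2, so ord(N) = 2.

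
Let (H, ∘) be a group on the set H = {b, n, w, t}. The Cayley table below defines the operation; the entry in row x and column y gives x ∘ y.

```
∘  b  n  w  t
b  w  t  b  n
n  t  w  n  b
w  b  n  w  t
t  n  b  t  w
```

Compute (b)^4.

w

b^1 = b
b^2 = b ∘ b = w
b^3 = w ∘ b = b
b^4 = b ∘ b = w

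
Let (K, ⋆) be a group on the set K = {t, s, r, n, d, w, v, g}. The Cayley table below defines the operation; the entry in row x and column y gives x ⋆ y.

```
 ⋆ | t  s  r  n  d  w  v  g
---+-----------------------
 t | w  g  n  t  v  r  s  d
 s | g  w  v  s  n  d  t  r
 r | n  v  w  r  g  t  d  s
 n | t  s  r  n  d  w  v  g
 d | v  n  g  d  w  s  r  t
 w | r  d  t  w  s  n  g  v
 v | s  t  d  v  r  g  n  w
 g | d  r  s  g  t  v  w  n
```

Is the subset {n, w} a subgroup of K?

Yes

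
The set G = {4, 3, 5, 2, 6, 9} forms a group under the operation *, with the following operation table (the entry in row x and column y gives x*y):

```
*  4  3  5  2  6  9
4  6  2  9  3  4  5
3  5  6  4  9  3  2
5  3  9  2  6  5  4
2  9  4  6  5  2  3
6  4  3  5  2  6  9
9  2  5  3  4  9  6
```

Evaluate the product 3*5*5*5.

3*5 = 4
4*5 = 9
9*5 = 3
(Structurally, G here is isomorphic to the symmetric group S_3.)

3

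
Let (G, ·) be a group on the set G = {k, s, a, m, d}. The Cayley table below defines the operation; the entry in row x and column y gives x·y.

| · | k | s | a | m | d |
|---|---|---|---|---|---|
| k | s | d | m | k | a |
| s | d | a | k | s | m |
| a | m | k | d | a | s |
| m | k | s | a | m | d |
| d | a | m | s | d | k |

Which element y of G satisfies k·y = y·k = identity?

a

First locate the identity: row m matches the header, so m is the identity.
Scan row k for m: k·a = m. Hence k^(-1) = a.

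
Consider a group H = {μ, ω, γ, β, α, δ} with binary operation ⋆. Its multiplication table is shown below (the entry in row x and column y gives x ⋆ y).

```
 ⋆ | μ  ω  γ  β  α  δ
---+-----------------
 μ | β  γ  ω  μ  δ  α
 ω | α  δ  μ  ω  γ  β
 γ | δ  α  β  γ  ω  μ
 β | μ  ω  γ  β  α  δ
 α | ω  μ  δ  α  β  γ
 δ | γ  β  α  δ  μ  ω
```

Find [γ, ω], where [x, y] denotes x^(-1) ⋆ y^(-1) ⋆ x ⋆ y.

δ

Identity is β; from the table γ^(-1) = γ and ω^(-1) = δ.
γ ⋆ δ = μ
μ ⋆ γ = ω
ω ⋆ ω = δ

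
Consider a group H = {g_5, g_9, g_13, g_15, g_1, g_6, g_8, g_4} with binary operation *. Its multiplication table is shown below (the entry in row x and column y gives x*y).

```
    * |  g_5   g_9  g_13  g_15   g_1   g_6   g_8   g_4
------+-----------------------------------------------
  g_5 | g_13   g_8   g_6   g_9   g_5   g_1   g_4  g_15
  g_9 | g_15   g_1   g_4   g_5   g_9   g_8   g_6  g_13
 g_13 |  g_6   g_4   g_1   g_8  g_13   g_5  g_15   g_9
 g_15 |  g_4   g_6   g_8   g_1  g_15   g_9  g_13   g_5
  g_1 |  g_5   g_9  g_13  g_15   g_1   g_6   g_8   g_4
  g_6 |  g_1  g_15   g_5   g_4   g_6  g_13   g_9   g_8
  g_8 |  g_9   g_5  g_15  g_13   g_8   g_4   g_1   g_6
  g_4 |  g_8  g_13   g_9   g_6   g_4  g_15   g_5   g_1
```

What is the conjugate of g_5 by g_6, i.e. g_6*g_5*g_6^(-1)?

The identity is g_1. In row g_6, the entry g_1 sits in column g_5, so g_6^(-1) = g_5.
g_6*g_5 = g_1
g_1*g_5 = g_5

g_5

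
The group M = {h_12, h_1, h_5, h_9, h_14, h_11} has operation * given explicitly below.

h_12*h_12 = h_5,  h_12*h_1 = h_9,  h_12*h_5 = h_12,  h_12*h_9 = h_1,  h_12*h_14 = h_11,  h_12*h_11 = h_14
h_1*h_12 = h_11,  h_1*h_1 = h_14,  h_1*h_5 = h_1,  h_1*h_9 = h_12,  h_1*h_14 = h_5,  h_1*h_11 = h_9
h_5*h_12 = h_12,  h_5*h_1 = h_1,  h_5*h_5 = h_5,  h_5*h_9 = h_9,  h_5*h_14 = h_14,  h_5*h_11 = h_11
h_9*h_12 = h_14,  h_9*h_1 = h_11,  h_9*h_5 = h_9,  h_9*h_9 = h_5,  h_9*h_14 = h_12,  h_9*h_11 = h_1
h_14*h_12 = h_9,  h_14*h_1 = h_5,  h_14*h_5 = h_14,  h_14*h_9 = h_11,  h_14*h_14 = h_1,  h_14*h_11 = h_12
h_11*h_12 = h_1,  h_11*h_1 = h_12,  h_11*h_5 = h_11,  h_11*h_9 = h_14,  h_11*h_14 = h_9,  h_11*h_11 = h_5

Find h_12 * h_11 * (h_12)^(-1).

The identity is h_5. In row h_12, the entry h_5 sits in column h_12, so h_12^(-1) = h_12.
h_12 * h_11 = h_14
h_14 * h_12 = h_9

h_9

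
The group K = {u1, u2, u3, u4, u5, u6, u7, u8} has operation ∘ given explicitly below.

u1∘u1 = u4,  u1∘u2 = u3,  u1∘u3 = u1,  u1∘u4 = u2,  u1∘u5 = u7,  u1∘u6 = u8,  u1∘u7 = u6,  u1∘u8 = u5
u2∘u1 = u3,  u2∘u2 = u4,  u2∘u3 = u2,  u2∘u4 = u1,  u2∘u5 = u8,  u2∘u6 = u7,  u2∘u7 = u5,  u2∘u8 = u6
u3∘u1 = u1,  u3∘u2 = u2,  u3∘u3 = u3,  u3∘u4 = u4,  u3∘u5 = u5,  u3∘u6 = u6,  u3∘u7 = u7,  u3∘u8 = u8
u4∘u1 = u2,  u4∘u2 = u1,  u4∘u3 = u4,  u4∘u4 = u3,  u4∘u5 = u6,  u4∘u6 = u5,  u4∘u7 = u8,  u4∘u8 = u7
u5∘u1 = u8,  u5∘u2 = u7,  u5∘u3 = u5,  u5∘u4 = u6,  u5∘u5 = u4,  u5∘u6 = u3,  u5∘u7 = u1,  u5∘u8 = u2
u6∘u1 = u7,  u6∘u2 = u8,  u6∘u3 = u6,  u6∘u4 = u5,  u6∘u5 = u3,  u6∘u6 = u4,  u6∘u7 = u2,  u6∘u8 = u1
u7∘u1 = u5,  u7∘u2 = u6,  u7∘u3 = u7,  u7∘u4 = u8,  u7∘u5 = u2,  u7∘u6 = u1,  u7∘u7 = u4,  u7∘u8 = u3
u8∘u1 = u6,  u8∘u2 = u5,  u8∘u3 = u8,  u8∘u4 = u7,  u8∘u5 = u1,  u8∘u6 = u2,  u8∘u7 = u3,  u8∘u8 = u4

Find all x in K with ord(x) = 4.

Identity is u3. Compute the order of each non-identity element by repeated multiplication:
  u1: u1 → u4 → u2 → u3  (order 4)
  u2: u2 → u4 → u1 → u3  (order 4)
  u4: u4 → u3  (order 2)
  u5: u5 → u4 → u6 → u3  (order 4)
  u6: u6 → u4 → u5 → u3  (order 4)
  u7: u7 → u4 → u8 → u3  (order 4)
  u8: u8 → u4 → u7 → u3  (order 4)
Elements of order 4: {u1, u2, u5, u6, u7, u8}.

{u1, u2, u5, u6, u7, u8}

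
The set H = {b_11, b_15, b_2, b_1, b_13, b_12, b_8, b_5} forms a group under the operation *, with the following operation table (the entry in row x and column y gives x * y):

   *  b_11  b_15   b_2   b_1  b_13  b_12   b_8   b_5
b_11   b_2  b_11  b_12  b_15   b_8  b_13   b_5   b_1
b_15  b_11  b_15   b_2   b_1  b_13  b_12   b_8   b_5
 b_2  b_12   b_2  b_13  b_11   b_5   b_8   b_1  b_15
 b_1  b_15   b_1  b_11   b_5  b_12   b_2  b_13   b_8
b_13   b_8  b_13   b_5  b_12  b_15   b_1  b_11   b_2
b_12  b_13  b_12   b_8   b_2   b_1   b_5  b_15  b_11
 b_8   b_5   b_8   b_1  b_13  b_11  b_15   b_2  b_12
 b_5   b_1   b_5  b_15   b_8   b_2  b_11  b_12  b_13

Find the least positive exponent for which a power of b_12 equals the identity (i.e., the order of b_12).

8

The identity element is b_15 (its row matches the header).
b_12^1 = b_12
b_12^2 = b_12 * b_12 = b_5
b_12^3 = b_5 * b_12 = b_11
b_12^4 = b_11 * b_12 = b_13
b_12^5 = b_13 * b_12 = b_1
b_12^6 = b_1 * b_12 = b_2
b_12^7 = b_2 * b_12 = b_8
b_12^8 = b_8 * b_12 = b_15
The first power of b_12 equal to the identity is b_12^8, so ord(b_12) = 8.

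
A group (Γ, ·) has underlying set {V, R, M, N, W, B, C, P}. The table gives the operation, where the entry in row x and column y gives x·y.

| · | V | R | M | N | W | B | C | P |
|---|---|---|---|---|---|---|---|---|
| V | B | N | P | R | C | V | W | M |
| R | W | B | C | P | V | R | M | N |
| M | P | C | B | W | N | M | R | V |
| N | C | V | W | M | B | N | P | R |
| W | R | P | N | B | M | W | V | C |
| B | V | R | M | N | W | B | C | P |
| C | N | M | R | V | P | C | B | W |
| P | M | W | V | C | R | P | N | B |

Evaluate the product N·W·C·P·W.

N·W = B
B·C = C
C·P = W
W·W = M
(Structurally, Γ here is isomorphic to the dihedral group D_4.)

M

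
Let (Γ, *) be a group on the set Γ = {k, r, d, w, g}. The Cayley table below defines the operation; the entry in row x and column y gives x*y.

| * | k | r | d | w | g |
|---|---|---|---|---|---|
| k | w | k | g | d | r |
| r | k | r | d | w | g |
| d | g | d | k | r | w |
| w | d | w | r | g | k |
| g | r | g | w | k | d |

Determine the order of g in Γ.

5

The identity element is r (its row matches the header).
g^1 = g
g^2 = g*g = d
g^3 = d*g = w
g^4 = w*g = k
g^5 = k*g = r
The first power of g equal to the identity is g^5, so ord(g) = 5.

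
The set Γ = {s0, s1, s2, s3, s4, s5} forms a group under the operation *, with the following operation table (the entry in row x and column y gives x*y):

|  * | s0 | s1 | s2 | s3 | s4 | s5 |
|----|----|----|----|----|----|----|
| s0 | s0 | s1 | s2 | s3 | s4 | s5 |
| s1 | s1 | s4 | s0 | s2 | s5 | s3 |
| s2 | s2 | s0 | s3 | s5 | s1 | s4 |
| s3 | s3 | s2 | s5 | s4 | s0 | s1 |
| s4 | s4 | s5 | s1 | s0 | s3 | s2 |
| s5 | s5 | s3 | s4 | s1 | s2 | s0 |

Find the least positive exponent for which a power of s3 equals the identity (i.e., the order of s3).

3

The identity element is s0 (its row matches the header).
s3^1 = s3
s3^2 = s3*s3 = s4
s3^3 = s4*s3 = s0
The first power of s3 equal to the identity is s3^3, so ord(s3) = 3.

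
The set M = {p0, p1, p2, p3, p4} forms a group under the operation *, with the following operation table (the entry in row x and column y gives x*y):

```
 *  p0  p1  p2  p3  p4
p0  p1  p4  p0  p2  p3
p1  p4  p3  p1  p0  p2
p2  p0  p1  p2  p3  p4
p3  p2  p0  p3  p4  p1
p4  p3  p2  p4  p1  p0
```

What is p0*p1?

p4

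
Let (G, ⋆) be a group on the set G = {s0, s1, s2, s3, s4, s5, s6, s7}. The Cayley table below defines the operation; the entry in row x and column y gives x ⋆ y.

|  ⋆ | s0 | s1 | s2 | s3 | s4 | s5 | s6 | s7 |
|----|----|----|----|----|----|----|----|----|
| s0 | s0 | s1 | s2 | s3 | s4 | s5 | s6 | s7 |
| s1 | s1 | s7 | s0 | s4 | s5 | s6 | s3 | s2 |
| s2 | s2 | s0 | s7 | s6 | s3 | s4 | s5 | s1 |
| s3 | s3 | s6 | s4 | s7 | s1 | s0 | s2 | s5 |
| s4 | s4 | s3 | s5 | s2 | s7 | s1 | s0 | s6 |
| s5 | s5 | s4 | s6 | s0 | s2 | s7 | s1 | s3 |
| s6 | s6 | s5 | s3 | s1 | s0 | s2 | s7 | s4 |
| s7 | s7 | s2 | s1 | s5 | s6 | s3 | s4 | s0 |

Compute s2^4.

s2^1 = s2
s2^2 = s2 ⋆ s2 = s7
s2^3 = s7 ⋆ s2 = s1
s2^4 = s1 ⋆ s2 = s0

s0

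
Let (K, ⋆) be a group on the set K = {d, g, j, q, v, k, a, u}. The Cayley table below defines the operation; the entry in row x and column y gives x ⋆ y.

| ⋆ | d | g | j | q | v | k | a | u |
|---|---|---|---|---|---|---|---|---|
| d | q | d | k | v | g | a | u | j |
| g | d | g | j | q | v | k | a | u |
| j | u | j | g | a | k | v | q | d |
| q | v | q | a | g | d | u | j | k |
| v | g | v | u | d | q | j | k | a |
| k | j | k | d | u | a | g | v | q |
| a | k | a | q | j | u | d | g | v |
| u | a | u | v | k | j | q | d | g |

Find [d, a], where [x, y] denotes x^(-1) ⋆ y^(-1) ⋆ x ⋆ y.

Identity is g; from the table d^(-1) = v and a^(-1) = a.
v ⋆ a = k
k ⋆ d = j
j ⋆ a = q

q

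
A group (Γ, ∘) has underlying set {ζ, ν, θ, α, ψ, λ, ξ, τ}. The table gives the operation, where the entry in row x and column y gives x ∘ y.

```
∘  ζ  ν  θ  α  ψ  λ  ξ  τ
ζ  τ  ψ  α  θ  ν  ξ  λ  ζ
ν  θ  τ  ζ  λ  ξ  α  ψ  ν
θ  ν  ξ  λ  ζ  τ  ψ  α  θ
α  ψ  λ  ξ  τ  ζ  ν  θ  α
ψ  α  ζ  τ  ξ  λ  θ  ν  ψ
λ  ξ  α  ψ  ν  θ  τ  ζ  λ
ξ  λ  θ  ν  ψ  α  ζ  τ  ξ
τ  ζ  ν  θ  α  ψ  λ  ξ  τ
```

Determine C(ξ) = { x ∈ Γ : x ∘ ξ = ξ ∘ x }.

Compare row ξ with column ξ entry by entry.
ζ ∘ ξ = λ = ξ ∘ ζ, so ζ commutes with ξ.
θ ∘ ξ = α but ξ ∘ θ = ν, so θ does not.
Collecting the elements that commute with ξ: C(ξ) = {ζ, λ, ξ, τ}.
(Structurally, Γ here is isomorphic to the dihedral group D_4.)

{ζ, λ, ξ, τ}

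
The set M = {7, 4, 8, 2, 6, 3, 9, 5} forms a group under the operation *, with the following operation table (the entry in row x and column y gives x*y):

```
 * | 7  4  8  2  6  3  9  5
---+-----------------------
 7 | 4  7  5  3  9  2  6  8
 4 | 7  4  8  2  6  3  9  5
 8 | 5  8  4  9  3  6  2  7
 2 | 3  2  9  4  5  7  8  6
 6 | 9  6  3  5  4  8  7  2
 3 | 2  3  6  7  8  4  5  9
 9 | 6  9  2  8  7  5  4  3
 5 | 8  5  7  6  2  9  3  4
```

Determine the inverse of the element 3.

3

First locate the identity: row 4 matches the header, so 4 is the identity.
Scan row 3 for 4: 3*3 = 4. Hence 3^(-1) = 3.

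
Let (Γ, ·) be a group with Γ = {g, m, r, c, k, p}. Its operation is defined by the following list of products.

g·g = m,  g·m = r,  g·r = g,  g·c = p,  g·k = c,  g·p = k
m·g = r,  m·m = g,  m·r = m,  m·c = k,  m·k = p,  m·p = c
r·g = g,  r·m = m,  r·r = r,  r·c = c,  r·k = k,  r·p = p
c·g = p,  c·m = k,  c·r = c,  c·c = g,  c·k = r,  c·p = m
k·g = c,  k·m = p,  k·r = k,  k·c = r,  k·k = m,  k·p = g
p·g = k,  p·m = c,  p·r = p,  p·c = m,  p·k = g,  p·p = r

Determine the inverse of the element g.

First locate the identity: row r matches the header, so r is the identity.
Scan row g for r: g·m = r. Hence g^(-1) = m.
(Structurally, Γ here is isomorphic to the cyclic group Z_6.)

m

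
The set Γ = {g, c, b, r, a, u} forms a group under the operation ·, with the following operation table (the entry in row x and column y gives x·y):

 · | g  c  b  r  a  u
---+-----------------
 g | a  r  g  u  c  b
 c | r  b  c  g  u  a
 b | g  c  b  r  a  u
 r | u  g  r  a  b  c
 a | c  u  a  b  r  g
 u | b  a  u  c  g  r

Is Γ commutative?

Check whether the table is symmetric across its main diagonal.
Every entry (row x, col y) equals the entry (row y, col x), so Γ is abelian.

Yes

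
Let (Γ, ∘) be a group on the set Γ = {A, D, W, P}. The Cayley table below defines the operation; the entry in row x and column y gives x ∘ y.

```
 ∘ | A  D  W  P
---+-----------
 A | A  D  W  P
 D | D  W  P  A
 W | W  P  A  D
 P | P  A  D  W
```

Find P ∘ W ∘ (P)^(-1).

W

The identity is A. In row P, the entry A sits in column D, so P^(-1) = D.
P ∘ W = D
D ∘ D = W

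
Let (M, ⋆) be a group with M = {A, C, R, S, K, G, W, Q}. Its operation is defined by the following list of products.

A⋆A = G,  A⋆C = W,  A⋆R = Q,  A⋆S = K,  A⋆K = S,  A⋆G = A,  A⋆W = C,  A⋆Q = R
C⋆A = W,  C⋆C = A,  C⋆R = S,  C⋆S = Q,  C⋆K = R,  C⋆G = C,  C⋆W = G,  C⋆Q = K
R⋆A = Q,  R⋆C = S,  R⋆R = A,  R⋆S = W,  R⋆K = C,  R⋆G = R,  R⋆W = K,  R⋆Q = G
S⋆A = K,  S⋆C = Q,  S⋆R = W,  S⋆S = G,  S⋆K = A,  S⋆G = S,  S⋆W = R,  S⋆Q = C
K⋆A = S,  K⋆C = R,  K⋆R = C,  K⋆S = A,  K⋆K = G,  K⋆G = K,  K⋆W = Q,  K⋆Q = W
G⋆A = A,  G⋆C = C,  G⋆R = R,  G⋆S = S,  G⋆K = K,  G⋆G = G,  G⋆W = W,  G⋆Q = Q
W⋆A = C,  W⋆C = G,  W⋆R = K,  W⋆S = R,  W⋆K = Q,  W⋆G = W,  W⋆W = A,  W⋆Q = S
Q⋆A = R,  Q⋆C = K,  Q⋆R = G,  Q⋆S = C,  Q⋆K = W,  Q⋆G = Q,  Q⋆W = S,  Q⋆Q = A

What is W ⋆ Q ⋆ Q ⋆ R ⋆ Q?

C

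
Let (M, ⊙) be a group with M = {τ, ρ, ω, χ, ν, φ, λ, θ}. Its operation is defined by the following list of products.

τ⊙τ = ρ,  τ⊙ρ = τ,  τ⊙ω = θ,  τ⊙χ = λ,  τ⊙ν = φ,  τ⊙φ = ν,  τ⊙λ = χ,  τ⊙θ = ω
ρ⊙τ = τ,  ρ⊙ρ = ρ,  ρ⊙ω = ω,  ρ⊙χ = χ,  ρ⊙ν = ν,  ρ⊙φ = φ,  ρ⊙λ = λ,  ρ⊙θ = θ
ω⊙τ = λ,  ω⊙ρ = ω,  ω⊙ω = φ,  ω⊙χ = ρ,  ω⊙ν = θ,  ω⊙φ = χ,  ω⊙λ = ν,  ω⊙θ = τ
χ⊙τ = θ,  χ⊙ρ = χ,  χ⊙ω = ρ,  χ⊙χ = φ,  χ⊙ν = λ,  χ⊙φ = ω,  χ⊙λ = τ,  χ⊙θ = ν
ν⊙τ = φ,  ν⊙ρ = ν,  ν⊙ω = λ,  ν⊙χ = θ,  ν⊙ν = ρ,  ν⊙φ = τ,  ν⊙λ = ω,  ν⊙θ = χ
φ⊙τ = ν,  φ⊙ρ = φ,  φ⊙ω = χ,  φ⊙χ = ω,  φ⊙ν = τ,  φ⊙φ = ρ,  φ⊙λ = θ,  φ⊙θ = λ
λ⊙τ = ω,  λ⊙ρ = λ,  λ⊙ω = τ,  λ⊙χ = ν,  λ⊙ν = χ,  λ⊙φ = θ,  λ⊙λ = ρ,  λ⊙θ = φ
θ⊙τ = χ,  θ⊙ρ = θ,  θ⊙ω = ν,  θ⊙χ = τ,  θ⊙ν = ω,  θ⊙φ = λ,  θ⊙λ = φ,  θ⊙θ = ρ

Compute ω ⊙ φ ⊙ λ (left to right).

τ

ω ⊙ φ = χ
χ ⊙ λ = τ
(Structurally, M here is isomorphic to the dihedral group D_4.)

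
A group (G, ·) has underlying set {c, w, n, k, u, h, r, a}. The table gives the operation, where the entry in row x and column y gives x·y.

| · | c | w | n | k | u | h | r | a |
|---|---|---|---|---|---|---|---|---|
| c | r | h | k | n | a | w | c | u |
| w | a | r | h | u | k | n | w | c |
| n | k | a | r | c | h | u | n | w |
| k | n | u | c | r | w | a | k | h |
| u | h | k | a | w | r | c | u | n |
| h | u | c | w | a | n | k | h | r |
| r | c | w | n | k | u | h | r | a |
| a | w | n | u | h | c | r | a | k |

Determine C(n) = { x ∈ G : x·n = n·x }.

{c, k, n, r}

Compare row n with column n entry by entry.
k·n = c = n·k, so k commutes with n.
u·n = a but n·u = h, so u does not.
Collecting the elements that commute with n: C(n) = {c, k, n, r}.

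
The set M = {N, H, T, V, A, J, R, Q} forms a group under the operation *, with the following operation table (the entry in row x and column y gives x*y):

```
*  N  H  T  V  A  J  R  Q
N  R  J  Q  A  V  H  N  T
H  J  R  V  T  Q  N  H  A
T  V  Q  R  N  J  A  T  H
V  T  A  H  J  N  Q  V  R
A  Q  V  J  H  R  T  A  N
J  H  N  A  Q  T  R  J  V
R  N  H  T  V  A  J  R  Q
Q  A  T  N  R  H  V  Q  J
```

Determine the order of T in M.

2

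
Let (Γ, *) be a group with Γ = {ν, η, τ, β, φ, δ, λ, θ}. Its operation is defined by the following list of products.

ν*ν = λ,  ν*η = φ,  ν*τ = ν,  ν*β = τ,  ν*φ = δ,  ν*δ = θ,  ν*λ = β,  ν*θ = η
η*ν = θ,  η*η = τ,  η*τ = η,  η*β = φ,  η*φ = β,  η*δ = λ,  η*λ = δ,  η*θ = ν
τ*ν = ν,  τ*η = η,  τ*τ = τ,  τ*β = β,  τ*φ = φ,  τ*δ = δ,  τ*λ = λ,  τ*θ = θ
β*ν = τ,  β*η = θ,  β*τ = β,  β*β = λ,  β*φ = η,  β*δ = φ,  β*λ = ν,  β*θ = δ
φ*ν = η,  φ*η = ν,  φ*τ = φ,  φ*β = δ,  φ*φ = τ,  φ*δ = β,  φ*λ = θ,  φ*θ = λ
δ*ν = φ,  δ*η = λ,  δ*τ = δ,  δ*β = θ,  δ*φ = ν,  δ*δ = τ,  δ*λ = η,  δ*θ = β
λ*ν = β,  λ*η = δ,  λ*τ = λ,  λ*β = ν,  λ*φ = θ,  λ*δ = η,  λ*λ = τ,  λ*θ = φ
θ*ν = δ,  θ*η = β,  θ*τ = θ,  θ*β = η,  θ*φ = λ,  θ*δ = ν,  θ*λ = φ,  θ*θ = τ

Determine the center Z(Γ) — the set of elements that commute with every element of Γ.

An element z is central iff its row equals its column in the table.
For θ: θ*β = η ≠ δ = β*θ, so θ ∉ Z.
Checking each element this way leaves Z(Γ) = {λ, τ}.

{λ, τ}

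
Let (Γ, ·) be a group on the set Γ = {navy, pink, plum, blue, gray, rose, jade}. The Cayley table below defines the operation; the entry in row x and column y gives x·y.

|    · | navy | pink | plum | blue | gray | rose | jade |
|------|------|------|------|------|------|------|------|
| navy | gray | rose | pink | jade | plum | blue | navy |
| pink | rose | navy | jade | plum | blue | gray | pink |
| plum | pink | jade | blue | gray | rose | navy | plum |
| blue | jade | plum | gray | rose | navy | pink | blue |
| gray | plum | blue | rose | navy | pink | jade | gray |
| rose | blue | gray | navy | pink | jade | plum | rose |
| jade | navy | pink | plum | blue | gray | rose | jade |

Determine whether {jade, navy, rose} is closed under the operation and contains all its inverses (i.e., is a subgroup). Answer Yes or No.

navy·navy = gray, which is not in {jade, navy, rose}.
The subset is not closed under ·, so it is not a subgroup.

No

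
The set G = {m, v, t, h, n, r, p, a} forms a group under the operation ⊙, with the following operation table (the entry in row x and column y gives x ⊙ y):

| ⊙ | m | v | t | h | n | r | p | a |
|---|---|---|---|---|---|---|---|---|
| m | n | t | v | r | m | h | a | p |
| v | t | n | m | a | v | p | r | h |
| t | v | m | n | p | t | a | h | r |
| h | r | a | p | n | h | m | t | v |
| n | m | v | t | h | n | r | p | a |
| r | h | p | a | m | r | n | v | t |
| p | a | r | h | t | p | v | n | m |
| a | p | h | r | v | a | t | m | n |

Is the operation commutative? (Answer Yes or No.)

Check whether the table is symmetric across its main diagonal.
Every entry (row x, col y) equals the entry (row y, col x), so G is abelian.

Yes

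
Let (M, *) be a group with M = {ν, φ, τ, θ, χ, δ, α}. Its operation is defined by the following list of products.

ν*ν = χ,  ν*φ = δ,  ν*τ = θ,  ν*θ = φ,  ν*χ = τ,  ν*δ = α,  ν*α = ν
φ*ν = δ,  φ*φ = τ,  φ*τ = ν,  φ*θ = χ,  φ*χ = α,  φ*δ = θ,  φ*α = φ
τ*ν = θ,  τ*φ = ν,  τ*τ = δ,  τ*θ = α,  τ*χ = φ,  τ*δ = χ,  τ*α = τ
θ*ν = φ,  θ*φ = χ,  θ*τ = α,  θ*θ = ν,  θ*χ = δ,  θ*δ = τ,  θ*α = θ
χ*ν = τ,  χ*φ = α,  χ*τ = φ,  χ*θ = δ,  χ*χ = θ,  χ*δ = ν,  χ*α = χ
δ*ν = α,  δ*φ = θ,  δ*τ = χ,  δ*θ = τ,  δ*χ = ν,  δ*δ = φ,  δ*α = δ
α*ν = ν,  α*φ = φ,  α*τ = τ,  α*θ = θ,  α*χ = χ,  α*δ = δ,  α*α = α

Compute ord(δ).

The identity element is α (its row matches the header).
δ^1 = δ
δ^2 = δ*δ = φ
δ^3 = φ*δ = θ
δ^4 = θ*δ = τ
δ^5 = τ*δ = χ
δ^6 = χ*δ = ν
δ^7 = ν*δ = α
The first power of δ equal to the identity is δ^7, so ord(δ) = 7.

7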